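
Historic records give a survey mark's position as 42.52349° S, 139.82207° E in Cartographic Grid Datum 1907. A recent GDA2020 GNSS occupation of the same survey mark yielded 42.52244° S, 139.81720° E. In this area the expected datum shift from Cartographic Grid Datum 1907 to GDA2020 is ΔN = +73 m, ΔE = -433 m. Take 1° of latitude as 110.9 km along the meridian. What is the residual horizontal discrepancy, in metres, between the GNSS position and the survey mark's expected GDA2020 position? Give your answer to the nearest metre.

Observed coordinate differences: Δφ = +0.00105°, Δλ = -0.00487°.
Converting to metres (1° lat = 110900 m, cos φ = 0.737000): observed ΔN = 116.4 m, observed ΔE = -398.0 m.
Subtracting the expected shift leaves a residual of 116.4 − (73) = 43.4 m north and -398.0 − (-433) = 35.0 m east.
Residual distance = √(43.4² + 35.0²) = 55.8 m.

56 m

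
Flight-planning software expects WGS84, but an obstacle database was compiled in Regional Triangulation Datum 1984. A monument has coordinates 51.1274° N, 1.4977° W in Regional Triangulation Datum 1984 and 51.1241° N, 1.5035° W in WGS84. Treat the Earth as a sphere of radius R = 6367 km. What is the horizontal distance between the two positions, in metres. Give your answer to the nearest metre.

546 m

Δφ = 51.1241° − 51.1274° = -0.0033°; Δλ = -1.5035° − -1.4977° = -0.0058°.
1° along a meridian = πR/180 = 111125 m.
ΔN = Δφ × 111125 = -366.7 m; ΔE = Δλ × 111125 × cos(51.1274°) = -0.0058 × 111125 × 0.627591 = -404.5 m.
Distance = √(ΔE² + ΔN²) = √((-404.5)² + (-366.7)²) = 546.0 m.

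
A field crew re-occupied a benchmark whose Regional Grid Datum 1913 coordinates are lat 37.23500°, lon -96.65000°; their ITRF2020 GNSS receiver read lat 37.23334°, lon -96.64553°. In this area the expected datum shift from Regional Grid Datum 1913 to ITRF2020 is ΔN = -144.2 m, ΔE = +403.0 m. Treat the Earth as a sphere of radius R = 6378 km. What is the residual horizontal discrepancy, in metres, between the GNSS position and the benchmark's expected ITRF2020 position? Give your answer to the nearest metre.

41 m

Observed coordinate differences: Δφ = -0.00166°, Δλ = +0.00447°.
Converting to metres (1° lat = 111317 m, cos φ = 0.796160): observed ΔN = -184.8 m, observed ΔE = 396.2 m.
Subtracting the expected shift leaves a residual of -184.8 − (-144.2) = -40.6 m north and 396.2 − (403.0) = -6.8 m east.
Residual distance = √((-40.6)² + (-6.8)²) = 41.2 m.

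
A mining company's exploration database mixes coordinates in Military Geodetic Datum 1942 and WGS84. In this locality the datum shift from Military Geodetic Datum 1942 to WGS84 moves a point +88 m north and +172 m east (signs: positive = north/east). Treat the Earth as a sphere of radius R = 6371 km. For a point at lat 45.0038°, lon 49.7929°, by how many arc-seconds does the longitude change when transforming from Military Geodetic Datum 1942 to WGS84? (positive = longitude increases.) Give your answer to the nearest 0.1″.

Δλ = 7.9″

At latitude 45.0038°, cos φ = 0.707060.
One radian of longitude at latitude φ spans R cos φ, so Δλ = ΔE / (R cos φ) = 172.0 / (6371000 × 0.707060) = 3.8183e-05 rad = 7.876″.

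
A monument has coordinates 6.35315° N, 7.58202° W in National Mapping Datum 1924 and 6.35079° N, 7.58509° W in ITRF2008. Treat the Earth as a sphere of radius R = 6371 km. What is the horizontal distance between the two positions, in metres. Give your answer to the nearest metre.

429 m

Δφ = 6.35079° − 6.35315° = -0.00236°; Δλ = -7.58509° − -7.58202° = -0.00307°.
1° along a meridian = πR/180 = 111195 m.
ΔN = Δφ × 111195 = -262.4 m; ΔE = Δλ × 111195 × cos(6.35315°) = -0.00307 × 111195 × 0.993859 = -339.3 m.
Distance = √(ΔE² + ΔN²) = √((-339.3)² + (-262.4)²) = 428.9 m.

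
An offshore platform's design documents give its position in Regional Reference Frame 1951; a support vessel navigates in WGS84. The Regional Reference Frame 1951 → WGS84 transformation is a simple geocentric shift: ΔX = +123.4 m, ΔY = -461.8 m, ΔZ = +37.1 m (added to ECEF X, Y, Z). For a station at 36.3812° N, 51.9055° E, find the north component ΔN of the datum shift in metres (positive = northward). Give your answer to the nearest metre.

At φ = 36.3812°, λ = 51.9055°: sin φ = 0.593155, cos φ = 0.805088, sin λ = 0.786994, cos λ = 0.616960.
ΔN = −sin φ cos λ·ΔX − sin φ sin λ·ΔY + cos φ·ΔZ = −(0.593155)(0.616960)(123.4) − (0.593155)(0.786994)(-461.8) + (0.805088)(37.1) = 200.28 m.

ΔN = 200 m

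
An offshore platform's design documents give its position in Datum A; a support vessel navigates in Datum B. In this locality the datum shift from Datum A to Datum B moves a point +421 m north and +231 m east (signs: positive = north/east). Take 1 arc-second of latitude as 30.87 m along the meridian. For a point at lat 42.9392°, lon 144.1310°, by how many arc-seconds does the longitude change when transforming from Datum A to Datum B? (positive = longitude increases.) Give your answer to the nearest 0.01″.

Δλ = 10.22″

At latitude 42.9392°, cos φ = 0.732077.
1″ of longitude at this latitude = 30.87 × cos φ = 22.5992 m, so Δλ = 231.0 / 22.5992 = 10.222″.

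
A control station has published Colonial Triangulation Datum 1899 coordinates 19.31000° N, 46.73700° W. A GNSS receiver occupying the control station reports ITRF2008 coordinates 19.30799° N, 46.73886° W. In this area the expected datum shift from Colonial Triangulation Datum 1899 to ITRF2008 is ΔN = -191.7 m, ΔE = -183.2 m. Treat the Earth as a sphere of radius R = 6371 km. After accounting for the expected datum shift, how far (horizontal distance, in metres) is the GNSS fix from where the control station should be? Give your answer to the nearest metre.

Observed coordinate differences: Δφ = -0.00201°, Δλ = -0.00186°.
Converting to metres (1° lat = 111195 m, cos φ = 0.943743): observed ΔN = -223.5 m, observed ΔE = -195.2 m.
Subtracting the expected shift leaves a residual of -223.5 − (-191.7) = -31.8 m north and -195.2 − (-183.2) = -12.0 m east.
Residual distance = √((-31.8)² + (-12.0)²) = 34.0 m.

34 m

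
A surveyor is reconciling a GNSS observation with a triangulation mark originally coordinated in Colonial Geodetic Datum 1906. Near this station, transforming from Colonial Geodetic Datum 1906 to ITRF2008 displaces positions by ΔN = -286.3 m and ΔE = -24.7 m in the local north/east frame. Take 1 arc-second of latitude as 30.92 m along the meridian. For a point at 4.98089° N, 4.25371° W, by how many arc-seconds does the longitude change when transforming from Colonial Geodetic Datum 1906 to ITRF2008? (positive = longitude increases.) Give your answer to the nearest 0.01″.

Δλ = -0.80″

At latitude 4.98089°, cos φ = 0.996224.
1″ of longitude at this latitude = 30.92 × cos φ = 30.8032 m, so Δλ = -24.7 / 30.8032 = -0.802″.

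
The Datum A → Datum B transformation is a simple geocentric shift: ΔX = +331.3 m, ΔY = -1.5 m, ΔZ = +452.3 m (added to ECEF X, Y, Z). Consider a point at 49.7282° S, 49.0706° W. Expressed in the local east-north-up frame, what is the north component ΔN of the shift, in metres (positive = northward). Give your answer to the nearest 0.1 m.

ΔN = 458.8 m

At φ = -49.7282°, λ = -49.0706°: sin φ = -0.762987, cos φ = 0.646414, sin λ = -0.755517, cos λ = 0.655129.
ΔN = −sin φ cos λ·ΔX − sin φ sin λ·ΔY + cos φ·ΔZ = −(-0.762987)(0.655129)(331.3) − (-0.762987)(-0.755517)(-1.5) + (0.646414)(452.3) = 458.84 m.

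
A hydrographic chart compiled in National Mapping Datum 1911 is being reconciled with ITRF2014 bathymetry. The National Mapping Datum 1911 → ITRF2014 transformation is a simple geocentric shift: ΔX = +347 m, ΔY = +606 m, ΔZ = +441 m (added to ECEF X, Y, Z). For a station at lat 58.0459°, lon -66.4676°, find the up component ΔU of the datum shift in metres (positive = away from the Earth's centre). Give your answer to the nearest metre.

ΔU = 153 m

At φ = 58.0459°, λ = -66.4676°: sin φ = 0.848472, cos φ = 0.529240, sin λ = -0.916834, cos λ = 0.399268.
ΔU = cos φ cos λ·ΔX + cos φ sin λ·ΔY + sin φ·ΔZ = (0.529240)(0.399268)(347) + (0.529240)(-0.916834)(606) + (0.848472)(441) = 153.45 m.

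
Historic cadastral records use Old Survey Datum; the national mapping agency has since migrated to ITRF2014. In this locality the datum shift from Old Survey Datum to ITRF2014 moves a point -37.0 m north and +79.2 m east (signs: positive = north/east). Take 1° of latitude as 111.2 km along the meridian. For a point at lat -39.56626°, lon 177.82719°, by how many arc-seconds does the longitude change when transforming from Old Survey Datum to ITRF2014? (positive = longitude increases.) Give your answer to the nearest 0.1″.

At latitude -39.56626°, cos φ = 0.770888.
1° of longitude at this latitude = 111.2 × cos φ = 85.72 km, so Δλ = 79.2 / 85722.8 = 0.0009239° = 3.326″.

Δλ = 3.3″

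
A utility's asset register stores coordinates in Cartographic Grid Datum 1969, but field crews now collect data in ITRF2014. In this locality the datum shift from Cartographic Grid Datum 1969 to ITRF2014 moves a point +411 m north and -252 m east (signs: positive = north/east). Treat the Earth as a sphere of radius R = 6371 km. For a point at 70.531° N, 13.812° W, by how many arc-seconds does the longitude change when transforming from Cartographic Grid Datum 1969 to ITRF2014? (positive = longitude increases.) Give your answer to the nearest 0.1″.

At latitude 70.531°, cos φ = 0.333297.
One radian of longitude at latitude φ spans R cos φ, so Δλ = ΔE / (R cos φ) = -252.0 / (6371000 × 0.333297) = -1.1868e-04 rad = -24.479″.

Δλ = -24.5″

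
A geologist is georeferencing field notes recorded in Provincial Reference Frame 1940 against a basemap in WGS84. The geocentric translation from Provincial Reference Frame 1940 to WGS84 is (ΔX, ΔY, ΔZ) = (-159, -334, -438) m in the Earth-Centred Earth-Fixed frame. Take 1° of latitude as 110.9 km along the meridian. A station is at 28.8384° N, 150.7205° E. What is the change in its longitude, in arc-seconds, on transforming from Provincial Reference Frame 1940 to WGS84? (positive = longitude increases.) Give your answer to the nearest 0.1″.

sin φ = 0.482341, cos φ = 0.875984, sin λ = 0.489070, cos λ = -0.872244.
East component: ΔE = −sin λ·ΔX + cos λ·ΔY = −(0.489070)(-159) + (-0.872244)(-334) = 369.09 m.
1° of latitude spans 110900 m; at latitude φ, 1° of longitude spans that × cos φ = 97146.6 m, so Δλ = 369.09 / 97146.6 × 3600 = 13.678″.

Δλ = 13.7″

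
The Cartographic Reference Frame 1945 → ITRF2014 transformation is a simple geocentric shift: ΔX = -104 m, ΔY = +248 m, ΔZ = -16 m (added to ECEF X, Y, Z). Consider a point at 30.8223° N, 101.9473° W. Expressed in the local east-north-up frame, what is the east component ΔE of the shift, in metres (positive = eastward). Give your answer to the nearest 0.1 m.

ΔE = -153.1 m

The local east axis at (φ, λ) is (−sin λ, cos λ, 0), so ΔE = −sin(-101.9473°)·(-104) + cos(-101.9473°)·248 = -153.09 m.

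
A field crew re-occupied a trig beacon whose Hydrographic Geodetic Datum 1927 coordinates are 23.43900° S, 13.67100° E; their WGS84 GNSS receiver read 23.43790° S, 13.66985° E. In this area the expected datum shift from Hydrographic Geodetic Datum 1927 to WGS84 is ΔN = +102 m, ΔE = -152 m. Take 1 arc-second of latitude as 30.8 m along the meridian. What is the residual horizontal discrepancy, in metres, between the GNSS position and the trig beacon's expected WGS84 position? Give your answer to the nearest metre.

Observed coordinate differences: Δφ = +0.00110°, Δλ = -0.00115°.
Converting to metres (1° lat = 110880 m, cos φ = 0.917484): observed ΔN = 122.0 m, observed ΔE = -117.0 m.
Subtracting the expected shift leaves a residual of 122.0 − (102) = 20.0 m north and -117.0 − (-152) = 35.0 m east.
Residual distance = √(20.0² + 35.0²) = 40.3 m.

40 m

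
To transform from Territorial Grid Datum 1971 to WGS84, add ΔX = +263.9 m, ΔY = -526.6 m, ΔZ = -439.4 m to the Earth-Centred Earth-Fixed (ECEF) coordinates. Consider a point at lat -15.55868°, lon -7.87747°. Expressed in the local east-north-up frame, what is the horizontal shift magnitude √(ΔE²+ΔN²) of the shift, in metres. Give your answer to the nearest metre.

At φ = -15.55868°, λ = -7.87747°: sin φ = -0.268225, cos φ = 0.963356, sin λ = -0.137055, cos λ = 0.990563.
ΔE = −sin λ·ΔX + cos λ·ΔY = −(-0.137055)·(263.9) + (0.990563)·(-526.6) = -485.46 m.
ΔN = −sin φ cos λ·ΔX − sin φ sin λ·ΔY + cos φ·ΔZ = −(-0.268225)(0.990563)(263.9) − (-0.268225)(-0.137055)(-526.6) + (0.963356)(-439.4) = -333.82 m.
Horizontal magnitude = √(ΔE² + ΔN²) = √((-485.46)² + (-333.82)²) = 589.16 m.

589 m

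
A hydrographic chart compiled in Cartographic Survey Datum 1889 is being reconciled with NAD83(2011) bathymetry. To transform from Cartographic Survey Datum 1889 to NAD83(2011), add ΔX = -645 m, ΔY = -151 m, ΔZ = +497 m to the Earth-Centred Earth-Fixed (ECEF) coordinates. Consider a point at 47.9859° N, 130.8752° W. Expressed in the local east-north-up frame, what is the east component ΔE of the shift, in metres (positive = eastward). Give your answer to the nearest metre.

At φ = 47.9859°, λ = -130.8752°: sin φ = 0.742980, cos φ = 0.669313, sin λ = -0.756137, cos λ = -0.654414.
ΔE = −sin λ·ΔX + cos λ·ΔY = −(-0.756137)·(-645) + (-0.654414)·(-151) = -388.89 m.

ΔE = -389 m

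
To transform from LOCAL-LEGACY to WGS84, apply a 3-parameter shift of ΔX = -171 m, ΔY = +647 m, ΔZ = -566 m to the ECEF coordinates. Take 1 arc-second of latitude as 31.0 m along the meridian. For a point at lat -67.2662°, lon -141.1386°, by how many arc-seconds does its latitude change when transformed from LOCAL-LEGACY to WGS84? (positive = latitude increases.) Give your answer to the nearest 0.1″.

Δφ = -15.2″

sin φ = -0.922310, cos φ = 0.386450, sin λ = -0.627439, cos λ = -0.778666.
North component: ΔN = −sin φ cos λ·ΔX − sin φ sin λ·ΔY + cos φ·ΔZ = −(-0.922310)(-0.778666)(-171) − (-0.922310)(-0.627439)(647) + (0.386450)(-566) = -470.34 m.
1° of latitude spans 3600 × 31.00 = 111600 m, so Δφ = -470.34 / 111600 × 3600 = -15.172″.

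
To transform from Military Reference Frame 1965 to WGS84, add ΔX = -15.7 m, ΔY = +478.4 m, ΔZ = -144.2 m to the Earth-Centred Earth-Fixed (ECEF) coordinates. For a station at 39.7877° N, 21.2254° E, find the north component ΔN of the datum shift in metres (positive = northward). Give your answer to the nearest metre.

The local north axis is (−sin φ cos λ, −sin φ sin λ, cos φ), giving ΔN = 9.366 − 110.838 − 110.806 = -212.28 m.

ΔN = -212 m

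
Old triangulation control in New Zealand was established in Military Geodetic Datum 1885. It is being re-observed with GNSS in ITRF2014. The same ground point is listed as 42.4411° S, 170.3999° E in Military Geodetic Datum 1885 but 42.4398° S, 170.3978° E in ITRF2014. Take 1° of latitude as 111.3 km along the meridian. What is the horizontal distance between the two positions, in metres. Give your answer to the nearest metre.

225 m

Δφ = -42.4398° − -42.4411° = +0.0013°; Δλ = 170.3978° − 170.3999° = -0.0021°.
ΔN = Δφ × 111300 = 144.7 m; ΔE = Δλ × 111300 × cos(-42.4411°) = -0.0021 × 111300 × 0.737971 = -172.5 m.
Distance = √(ΔE² + ΔN²) = √((-172.5)² + 144.7²) = 225.1 m.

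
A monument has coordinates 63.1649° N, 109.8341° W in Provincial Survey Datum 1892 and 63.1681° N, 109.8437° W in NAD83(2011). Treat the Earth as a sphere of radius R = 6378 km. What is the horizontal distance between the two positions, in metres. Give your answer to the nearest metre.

Δφ = 63.1681° − 63.1649° = +0.0032°; Δλ = -109.8437° − -109.8341° = -0.0096°.
1° along a meridian = πR/180 = 111317 m.
ΔN = Δφ × 111317 = 356.2 m; ΔE = Δλ × 111317 × cos(63.1649°) = -0.0096 × 111317 × 0.451424 = -482.4 m.
Distance = √(ΔE² + ΔN²) = √((-482.4)² + 356.2²) = 599.7 m.

600 m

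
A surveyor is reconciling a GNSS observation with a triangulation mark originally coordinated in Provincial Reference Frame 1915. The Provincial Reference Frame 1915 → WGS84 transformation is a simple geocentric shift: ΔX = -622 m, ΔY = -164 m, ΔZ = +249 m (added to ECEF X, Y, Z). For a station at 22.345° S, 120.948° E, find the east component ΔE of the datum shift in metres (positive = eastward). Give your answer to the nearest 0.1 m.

ΔE = 617.8 m

At φ = -22.345°, λ = 120.948°: sin φ = -0.380183, cos φ = 0.924911, sin λ = 0.857634, cos λ = -0.514260.
ΔE = −sin λ·ΔX + cos λ·ΔY = −(0.857634)·(-622) + (-0.514260)·(-164) = 617.79 m.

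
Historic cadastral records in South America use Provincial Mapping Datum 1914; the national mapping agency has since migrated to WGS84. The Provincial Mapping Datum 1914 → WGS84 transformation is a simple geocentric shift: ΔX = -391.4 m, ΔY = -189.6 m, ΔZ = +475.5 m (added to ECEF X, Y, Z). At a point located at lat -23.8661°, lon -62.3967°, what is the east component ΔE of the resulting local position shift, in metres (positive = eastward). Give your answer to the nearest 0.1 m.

ΔE = -434.7 m

At φ = -23.8661°, λ = -62.3967°: sin φ = -0.404601, cos φ = 0.914494, sin λ = -0.886177, cos λ = 0.463347.
ΔE = −sin λ·ΔX + cos λ·ΔY = −(-0.886177)·(-391.4) + (0.463347)·(-189.6) = -434.70 m.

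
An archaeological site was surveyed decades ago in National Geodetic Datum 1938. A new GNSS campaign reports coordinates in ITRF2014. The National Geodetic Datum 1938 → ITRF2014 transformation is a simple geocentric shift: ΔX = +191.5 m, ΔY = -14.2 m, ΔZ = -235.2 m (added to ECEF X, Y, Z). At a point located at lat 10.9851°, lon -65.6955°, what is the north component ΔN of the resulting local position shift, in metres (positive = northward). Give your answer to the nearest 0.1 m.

ΔN = -248.4 m

The local north axis is (−sin φ cos λ, −sin φ sin λ, cos φ), giving ΔN = -15.019 − 2.466 − 230.890 = -248.38 m.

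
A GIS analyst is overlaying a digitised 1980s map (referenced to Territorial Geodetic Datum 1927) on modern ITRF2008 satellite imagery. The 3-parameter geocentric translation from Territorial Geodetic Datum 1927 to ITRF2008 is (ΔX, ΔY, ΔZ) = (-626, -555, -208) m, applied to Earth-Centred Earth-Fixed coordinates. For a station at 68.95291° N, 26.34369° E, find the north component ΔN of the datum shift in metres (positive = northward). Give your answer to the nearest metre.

ΔN = 679 m

The local north axis is (−sin φ cos λ, −sin φ sin λ, cos φ), giving ΔN = 523.563 + 229.853 − 74.700 = 678.72 m.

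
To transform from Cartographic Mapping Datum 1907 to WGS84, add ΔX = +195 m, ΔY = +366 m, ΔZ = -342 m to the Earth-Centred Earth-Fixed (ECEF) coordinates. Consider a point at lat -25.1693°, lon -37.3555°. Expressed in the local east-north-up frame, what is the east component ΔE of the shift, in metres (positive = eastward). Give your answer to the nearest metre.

At φ = -25.1693°, λ = -37.3555°: sin φ = -0.425294, cos φ = 0.905055, sin λ = -0.606759, cos λ = 0.794886.
ΔE = −sin λ·ΔX + cos λ·ΔY = −(-0.606759)·(195) + (0.794886)·(366) = 409.25 m.

ΔE = 409 m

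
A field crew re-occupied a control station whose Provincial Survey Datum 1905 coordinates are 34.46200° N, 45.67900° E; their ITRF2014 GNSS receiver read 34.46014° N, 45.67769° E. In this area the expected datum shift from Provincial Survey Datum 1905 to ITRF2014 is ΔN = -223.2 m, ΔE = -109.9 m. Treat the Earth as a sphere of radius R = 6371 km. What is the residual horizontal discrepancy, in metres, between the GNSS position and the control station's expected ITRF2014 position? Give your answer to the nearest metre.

Observed coordinate differences: Δφ = -0.00186°, Δλ = -0.00131°.
Converting to metres (1° lat = 111195 m, cos φ = 0.824502): observed ΔN = -206.8 m, observed ΔE = -120.1 m.
Subtracting the expected shift leaves a residual of -206.8 − (-223.2) = 16.4 m north and -120.1 − (-109.9) = -10.2 m east.
Residual distance = √(16.4² + (-10.2)²) = 19.3 m.

19 m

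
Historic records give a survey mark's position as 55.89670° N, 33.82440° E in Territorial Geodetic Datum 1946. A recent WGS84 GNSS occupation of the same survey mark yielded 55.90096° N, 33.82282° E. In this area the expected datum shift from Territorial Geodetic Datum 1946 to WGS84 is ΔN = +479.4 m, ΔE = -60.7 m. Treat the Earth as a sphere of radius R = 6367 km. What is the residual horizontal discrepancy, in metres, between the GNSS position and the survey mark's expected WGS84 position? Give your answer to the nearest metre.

Observed coordinate differences: Δφ = +0.00426°, Δλ = -0.00158°.
Converting to metres (1° lat = 111125 m, cos φ = 0.560687): observed ΔN = 473.4 m, observed ΔE = -98.4 m.
Subtracting the expected shift leaves a residual of 473.4 − (479.4) = -6.0 m north and -98.4 − (-60.7) = -37.7 m east.
Residual distance = √((-6.0)² + (-37.7)²) = 38.2 m.

38 m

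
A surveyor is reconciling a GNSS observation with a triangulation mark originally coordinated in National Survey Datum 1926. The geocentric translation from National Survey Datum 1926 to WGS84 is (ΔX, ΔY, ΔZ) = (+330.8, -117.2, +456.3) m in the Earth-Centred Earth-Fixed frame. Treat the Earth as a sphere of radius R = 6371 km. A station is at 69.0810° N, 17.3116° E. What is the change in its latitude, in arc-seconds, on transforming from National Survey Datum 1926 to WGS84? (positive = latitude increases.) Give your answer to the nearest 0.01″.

Δφ = -3.22″

sin φ = 0.934086, cos φ = 0.357048, sin λ = 0.297568, cos λ = 0.954701.
North component: ΔN = −sin φ cos λ·ΔX − sin φ sin λ·ΔY + cos φ·ΔZ = −(0.934086)(0.954701)(330.8) − (0.934086)(0.297568)(-117.2) + (0.357048)(456.3) = -99.50 m.
1° of latitude spans πR/180 = 111195 m, so Δφ = -99.50 / 111195 × 3600 = -3.221″.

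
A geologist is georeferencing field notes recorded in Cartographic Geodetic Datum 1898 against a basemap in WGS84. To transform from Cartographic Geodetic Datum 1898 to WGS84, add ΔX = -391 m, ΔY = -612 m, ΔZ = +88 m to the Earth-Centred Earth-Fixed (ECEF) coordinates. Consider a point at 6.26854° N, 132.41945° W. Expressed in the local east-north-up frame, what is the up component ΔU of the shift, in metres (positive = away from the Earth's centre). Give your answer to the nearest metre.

ΔU = 721 m

At φ = 6.26854°, λ = -132.41945°: sin φ = 0.109189, cos φ = 0.994021, sin λ = -0.738226, cos λ = -0.674553.
ΔU = cos φ cos λ·ΔX + cos φ sin λ·ΔY + sin φ·ΔZ = (0.994021)(-0.674553)(-391) + (0.994021)(-0.738226)(-612) + (0.109189)(88) = 720.88 m.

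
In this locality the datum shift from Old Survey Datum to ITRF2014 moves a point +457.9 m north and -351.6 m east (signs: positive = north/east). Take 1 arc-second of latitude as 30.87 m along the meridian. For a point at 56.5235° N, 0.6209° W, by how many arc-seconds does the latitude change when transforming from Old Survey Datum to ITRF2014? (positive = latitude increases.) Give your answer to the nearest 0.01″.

Δφ = 14.83″

1″ of latitude = 30.87 m, so Δφ = 457.9 / 30.87 = 14.833″.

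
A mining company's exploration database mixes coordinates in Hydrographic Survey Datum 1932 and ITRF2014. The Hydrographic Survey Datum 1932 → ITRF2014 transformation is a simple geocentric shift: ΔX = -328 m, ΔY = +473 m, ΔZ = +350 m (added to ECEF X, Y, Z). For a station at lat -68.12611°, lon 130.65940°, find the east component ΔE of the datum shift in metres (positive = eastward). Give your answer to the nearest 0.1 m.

ΔE = -59.4 m

The local east axis at (φ, λ) is (−sin λ, cos λ, 0), so ΔE = −sin(130.65940°)·(-328) + cos(130.65940°)·473 = -59.37 m.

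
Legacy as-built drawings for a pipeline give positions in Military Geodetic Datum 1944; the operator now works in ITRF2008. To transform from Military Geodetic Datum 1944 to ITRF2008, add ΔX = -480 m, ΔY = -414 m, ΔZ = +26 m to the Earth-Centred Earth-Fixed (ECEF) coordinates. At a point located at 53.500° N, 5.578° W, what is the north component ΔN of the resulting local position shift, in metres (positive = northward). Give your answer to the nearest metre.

At φ = 53.500°, λ = -5.578°: sin φ = 0.803857, cos φ = 0.594823, sin λ = -0.097201, cos λ = 0.995265.
ΔN = −sin φ cos λ·ΔX − sin φ sin λ·ΔY + cos φ·ΔZ = −(0.803857)(0.995265)(-480) − (0.803857)(-0.097201)(-414) + (0.594823)(26) = 367.14 m.

ΔN = 367 m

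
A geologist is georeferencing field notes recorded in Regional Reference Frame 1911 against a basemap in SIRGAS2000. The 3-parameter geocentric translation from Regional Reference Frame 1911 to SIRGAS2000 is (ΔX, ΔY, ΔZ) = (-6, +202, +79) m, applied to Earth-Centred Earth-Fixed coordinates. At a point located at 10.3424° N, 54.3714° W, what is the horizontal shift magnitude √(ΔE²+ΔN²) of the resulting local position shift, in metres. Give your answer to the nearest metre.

The local east axis at (φ, λ) is (−sin λ, cos λ, 0), so ΔE = −sin(-54.3714°)·(-6) + cos(-54.3714°)·202 = 112.79 m.
The local north axis is (−sin φ cos λ, −sin φ sin λ, cos φ), giving ΔN = 0.627 + 29.477 + 77.716 = 107.82 m.
Horizontal magnitude = √(ΔE² + ΔN²) = √(112.79² + 107.82²) = 156.04 m.

156 m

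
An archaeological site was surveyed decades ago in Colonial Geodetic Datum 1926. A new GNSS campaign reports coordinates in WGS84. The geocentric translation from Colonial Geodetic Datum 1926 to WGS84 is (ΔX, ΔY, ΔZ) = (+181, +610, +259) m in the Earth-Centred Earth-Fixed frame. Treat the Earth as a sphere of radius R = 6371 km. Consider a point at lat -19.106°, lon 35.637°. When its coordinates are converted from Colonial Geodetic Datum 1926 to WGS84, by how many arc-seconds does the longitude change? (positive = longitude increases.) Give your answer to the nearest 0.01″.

Δλ = 13.37″

sin φ = -0.327317, cos φ = 0.944915, sin λ = 0.582648, cos λ = 0.812725.
East component: ΔE = −sin λ·ΔX + cos λ·ΔY = −(0.582648)(181) + (0.812725)(610) = 390.30 m.
1° of latitude spans πR/180 = 111195 m; at latitude φ, 1° of longitude spans that × cos φ = 105069.7 m, so Δλ = 390.30 / 105069.7 × 3600 = 13.373″.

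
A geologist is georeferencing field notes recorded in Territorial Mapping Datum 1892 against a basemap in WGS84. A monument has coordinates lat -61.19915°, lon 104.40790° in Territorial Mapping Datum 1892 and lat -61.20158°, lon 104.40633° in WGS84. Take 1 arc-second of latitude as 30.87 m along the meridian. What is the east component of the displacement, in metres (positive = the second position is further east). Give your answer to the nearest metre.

Δφ = -61.20158° − -61.19915° = -0.00243°; Δλ = 104.40633° − 104.40790° = -0.00157°.
1° of latitude = 3600 × 30.87 = 111132 m.
ΔN = Δφ × 111132 = -270.1 m; ΔE = Δλ × 111132 × cos(-61.19915°) = -0.00157 × 111132 × 0.481767 = -84.1 m.

ΔE = -84 m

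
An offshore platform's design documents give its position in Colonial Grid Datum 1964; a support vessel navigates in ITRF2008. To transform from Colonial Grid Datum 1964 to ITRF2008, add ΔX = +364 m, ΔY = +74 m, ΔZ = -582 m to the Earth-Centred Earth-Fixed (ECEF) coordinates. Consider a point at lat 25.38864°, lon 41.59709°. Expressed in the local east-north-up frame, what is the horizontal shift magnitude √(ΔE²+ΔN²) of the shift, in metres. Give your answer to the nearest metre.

689 m

The local east axis at (φ, λ) is (−sin λ, cos λ, 0), so ΔE = −sin(41.59709°)·364 + cos(41.59709°)·74 = -186.32 m.
The local north axis is (−sin φ cos λ, −sin φ sin λ, cos φ), giving ΔN = -116.712 − 21.064 − 525.791 = -663.57 m.
Horizontal magnitude = √(ΔE² + ΔN²) = √((-186.32)² + (-663.57)²) = 689.23 m.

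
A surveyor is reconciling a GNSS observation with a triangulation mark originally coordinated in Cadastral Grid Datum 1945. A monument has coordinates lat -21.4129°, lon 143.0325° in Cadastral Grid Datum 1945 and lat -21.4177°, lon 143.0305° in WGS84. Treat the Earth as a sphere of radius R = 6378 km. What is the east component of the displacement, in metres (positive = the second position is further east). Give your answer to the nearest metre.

ΔE = -207 m

Δφ = -21.4177° − -21.4129° = -0.0048°; Δλ = 143.0305° − 143.0325° = -0.0020°.
1° along a meridian = πR/180 = 111317 m.
ΔN = Δφ × 111317 = -534.3 m; ΔE = Δλ × 111317 × cos(-21.4129°) = -0.0020 × 111317 × 0.930974 = -207.3 m.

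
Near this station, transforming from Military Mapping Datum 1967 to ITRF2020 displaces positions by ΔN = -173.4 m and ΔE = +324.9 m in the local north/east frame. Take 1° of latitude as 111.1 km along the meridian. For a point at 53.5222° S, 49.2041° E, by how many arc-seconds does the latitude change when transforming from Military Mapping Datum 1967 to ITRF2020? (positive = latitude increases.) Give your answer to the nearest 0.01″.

1° of latitude = 111.1 km, so Δφ = -173.4 / 111100 = -0.0015608° = -5.619″.

Δφ = -5.62″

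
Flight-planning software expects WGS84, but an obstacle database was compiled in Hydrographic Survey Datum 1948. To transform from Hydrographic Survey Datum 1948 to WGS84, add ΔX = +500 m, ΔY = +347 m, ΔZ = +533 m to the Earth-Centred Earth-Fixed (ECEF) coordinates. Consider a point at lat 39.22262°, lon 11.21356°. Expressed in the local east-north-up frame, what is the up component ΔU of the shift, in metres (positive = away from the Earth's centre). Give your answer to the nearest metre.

At φ = 39.22262°, λ = 11.21356°: sin φ = 0.632335, cos φ = 0.774695, sin λ = 0.194467, cos λ = 0.980909.
ΔU = cos φ cos λ·ΔX + cos φ sin λ·ΔY + sin φ·ΔZ = (0.774695)(0.980909)(500) + (0.774695)(0.194467)(347) + (0.632335)(533) = 769.26 m.

ΔU = 769 m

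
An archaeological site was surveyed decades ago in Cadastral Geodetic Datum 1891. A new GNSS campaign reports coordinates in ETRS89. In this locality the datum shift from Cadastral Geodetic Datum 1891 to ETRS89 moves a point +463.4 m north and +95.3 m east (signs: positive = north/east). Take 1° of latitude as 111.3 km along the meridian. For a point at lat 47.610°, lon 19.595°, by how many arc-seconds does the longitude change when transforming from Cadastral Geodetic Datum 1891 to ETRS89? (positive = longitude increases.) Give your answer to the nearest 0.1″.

Δλ = 4.6″

At latitude 47.610°, cos φ = 0.674173.
1° of longitude at this latitude = 111.3 × cos φ = 75.04 km, so Δλ = 95.3 / 75035.5 = 0.0012701° = 4.572″.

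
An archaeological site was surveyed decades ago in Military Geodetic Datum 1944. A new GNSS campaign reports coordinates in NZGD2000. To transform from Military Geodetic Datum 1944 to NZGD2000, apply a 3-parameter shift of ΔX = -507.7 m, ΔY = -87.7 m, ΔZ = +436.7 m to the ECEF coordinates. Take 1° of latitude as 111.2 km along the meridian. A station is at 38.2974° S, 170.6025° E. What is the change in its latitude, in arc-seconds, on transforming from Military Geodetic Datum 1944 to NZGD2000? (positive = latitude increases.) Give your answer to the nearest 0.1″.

sin φ = -0.619743, cos φ = 0.784804, sin λ = 0.163283, cos λ = -0.986579.
North component: ΔN = −sin φ cos λ·ΔX − sin φ sin λ·ΔY + cos φ·ΔZ = −(-0.619743)(-0.986579)(-507.7) − (-0.619743)(0.163283)(-87.7) + (0.784804)(436.7) = 644.27 m.
1° of latitude spans 111200 m, so Δφ = 644.27 / 111200 × 3600 = 20.858″.

Δφ = 20.9″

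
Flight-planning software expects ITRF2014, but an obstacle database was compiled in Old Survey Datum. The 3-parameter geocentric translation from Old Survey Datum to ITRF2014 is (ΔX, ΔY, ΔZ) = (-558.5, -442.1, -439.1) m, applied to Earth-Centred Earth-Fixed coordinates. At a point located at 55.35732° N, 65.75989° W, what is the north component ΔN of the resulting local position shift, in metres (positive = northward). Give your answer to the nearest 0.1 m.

ΔN = -392.6 m

The local north axis is (−sin φ cos λ, −sin φ sin λ, cos φ), giving ΔN = 188.647 − 331.653 − 249.609 = -392.62 m.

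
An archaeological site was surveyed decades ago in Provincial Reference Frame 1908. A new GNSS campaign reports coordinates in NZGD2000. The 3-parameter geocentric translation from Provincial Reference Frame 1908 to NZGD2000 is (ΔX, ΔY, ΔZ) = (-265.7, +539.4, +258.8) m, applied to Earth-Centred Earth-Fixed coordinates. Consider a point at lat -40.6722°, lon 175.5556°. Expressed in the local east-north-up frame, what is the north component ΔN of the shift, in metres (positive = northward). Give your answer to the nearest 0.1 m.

At φ = -40.6722°, λ = 175.5556°: sin φ = -0.651730, cos φ = 0.758451, sin λ = 0.077492, cos λ = -0.996993.
ΔN = −sin φ cos λ·ΔX − sin φ sin λ·ΔY + cos φ·ΔZ = −(-0.651730)(-0.996993)(-265.7) − (-0.651730)(0.077492)(539.4) + (0.758451)(258.8) = 396.17 m.

ΔN = 396.2 m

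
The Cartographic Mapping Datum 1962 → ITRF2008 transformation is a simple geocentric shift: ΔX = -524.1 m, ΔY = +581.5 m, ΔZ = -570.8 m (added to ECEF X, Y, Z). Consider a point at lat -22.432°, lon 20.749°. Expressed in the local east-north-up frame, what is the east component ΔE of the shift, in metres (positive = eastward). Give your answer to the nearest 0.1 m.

The local east axis at (φ, λ) is (−sin λ, cos λ, 0), so ΔE = −sin(20.749°)·(-524.1) + cos(20.749°)·581.5 = 729.46 m.

ΔE = 729.5 m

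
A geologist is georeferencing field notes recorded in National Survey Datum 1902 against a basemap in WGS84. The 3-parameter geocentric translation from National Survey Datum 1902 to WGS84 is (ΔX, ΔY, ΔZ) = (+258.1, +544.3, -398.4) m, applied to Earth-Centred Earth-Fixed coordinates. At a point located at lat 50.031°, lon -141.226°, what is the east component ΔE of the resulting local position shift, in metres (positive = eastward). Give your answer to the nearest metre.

ΔE = -263 m

At φ = 50.031°, λ = -141.226°: sin φ = 0.766392, cos φ = 0.642373, sin λ = -0.626250, cos λ = -0.779622.
ΔE = −sin λ·ΔX + cos λ·ΔY = −(-0.626250)·(258.1) + (-0.779622)·(544.3) = -262.71 m.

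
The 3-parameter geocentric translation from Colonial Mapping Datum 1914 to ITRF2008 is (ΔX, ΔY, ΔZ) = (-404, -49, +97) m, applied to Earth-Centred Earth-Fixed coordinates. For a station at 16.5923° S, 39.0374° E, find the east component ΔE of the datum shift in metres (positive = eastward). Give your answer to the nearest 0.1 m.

The local east axis at (φ, λ) is (−sin λ, cos λ, 0), so ΔE = −sin(39.0374°)·(-404) + cos(39.0374°)·(-49) = 216.39 m.

ΔE = 216.4 m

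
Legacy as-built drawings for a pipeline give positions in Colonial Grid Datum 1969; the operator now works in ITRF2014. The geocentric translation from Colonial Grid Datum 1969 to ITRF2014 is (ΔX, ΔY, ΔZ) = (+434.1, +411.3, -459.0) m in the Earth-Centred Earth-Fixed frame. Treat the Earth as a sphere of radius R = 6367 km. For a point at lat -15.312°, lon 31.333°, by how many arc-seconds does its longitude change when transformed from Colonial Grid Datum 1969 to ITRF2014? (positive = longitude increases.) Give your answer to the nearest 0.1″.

sin φ = -0.264075, cos φ = 0.964502, sin λ = 0.520011, cos λ = 0.854159.
East component: ΔE = −sin λ·ΔX + cos λ·ΔY = −(0.520011)(434.1) + (0.854159)(411.3) = 125.58 m.
1° of latitude spans πR/180 = 111125 m; at latitude φ, 1° of longitude spans that × cos φ = 107180.4 m, so Δλ = 125.58 / 107180.4 × 3600 = 4.218″.

Δλ = 4.2″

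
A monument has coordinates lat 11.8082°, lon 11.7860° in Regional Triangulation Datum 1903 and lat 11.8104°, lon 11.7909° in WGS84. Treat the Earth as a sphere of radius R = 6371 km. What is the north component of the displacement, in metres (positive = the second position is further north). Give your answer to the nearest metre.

Δφ = 11.8104° − 11.8082° = +0.0022°; Δλ = 11.7909° − 11.7860° = +0.0049°.
1° along a meridian = πR/180 = 111195 m.
ΔN = Δφ × 111195 = 244.6 m; ΔE = Δλ × 111195 × cos(11.8082°) = +0.0049 × 111195 × 0.978838 = 533.3 m.

ΔN = 245 m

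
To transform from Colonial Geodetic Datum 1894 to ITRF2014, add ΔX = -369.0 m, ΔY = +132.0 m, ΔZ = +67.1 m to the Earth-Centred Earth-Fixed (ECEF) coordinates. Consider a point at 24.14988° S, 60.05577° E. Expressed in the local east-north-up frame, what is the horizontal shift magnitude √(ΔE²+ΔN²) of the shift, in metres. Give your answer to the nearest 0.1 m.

At φ = -24.14988°, λ = 60.05577°: sin φ = -0.409125, cos φ = 0.912478, sin λ = 0.866512, cos λ = 0.499157.
ΔE = −sin λ·ΔX + cos λ·ΔY = −(0.866512)·(-369.0) + (0.499157)·(132.0) = 385.63 m.
ΔN = −sin φ cos λ·ΔX − sin φ sin λ·ΔY + cos φ·ΔZ = −(-0.409125)(0.499157)(-369.0) − (-0.409125)(0.866512)(132.0) + (0.912478)(67.1) = 32.67 m.
Horizontal magnitude = √(ΔE² + ΔN²) = √(385.63² + 32.67²) = 387.01 m.

387.0 m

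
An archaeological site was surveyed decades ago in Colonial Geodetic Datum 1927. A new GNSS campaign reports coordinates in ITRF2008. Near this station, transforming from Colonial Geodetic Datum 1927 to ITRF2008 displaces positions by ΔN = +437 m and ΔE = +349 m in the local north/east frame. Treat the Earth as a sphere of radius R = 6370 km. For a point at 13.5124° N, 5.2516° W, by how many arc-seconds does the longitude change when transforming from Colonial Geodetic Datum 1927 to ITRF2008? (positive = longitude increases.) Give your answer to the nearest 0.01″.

At latitude 13.5124°, cos φ = 0.972319.
One radian of longitude at latitude φ spans R cos φ, so Δλ = ΔE / (R cos φ) = 349.0 / (6370000 × 0.972319) = 5.6348e-05 rad = 11.623″.

Δλ = 11.62″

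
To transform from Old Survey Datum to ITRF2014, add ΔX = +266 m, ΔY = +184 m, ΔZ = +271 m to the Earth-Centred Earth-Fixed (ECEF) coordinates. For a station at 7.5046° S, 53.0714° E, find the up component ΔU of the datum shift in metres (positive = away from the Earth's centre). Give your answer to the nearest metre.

At φ = -7.5046°, λ = 53.0714°: sin φ = -0.130606, cos φ = 0.991434, sin λ = 0.799385, cos λ = 0.600819.
ΔU = cos φ cos λ·ΔX + cos φ sin λ·ΔY + sin φ·ΔZ = (0.991434)(0.600819)(266) + (0.991434)(0.799385)(184) + (-0.130606)(271) = 268.88 m.

ΔU = 269 m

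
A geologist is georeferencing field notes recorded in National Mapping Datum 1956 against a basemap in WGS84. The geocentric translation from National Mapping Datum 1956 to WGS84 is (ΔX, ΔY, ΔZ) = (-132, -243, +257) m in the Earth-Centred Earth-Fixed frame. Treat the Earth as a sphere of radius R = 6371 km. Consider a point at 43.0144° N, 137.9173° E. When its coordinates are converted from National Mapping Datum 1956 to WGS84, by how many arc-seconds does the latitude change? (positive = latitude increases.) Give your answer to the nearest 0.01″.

Δφ = 7.52″

sin φ = 0.682182, cos φ = 0.731182, sin λ = 0.670203, cos λ = -0.742178.
North component: ΔN = −sin φ cos λ·ΔX − sin φ sin λ·ΔY + cos φ·ΔZ = −(0.682182)(-0.742178)(-132) − (0.682182)(0.670203)(-243) + (0.731182)(257) = 232.18 m.
1° of latitude spans πR/180 = 111195 m, so Δφ = 232.18 / 111195 × 3600 = 7.517″.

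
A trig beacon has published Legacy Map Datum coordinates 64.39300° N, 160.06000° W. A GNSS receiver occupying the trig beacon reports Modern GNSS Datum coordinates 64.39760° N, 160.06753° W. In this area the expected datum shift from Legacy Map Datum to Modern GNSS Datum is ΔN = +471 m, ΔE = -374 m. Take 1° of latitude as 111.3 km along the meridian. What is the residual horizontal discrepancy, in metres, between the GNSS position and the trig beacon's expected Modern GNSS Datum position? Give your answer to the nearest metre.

43 m

Observed coordinate differences: Δφ = +0.00460°, Δλ = -0.00753°.
Converting to metres (1° lat = 111300 m, cos φ = 0.432196): observed ΔN = 512.0 m, observed ΔE = -362.2 m.
Subtracting the expected shift leaves a residual of 512.0 − (471) = 41.0 m north and -362.2 − (-374) = 11.8 m east.
Residual distance = √(41.0² + 11.8²) = 42.6 m.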